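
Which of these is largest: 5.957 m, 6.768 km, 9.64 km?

9.64 km

5.957 m = 5.957 m
6.768 km = 6768 m
9.64 km = 9640 m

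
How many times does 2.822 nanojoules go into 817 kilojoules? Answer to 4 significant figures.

289500000000000

(817 × 10³) / (2.822 × 10⁻⁹) = 289.51 × 10¹²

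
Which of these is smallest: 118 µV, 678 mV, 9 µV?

118 µV = 0.000118 V
678 mV = 0.678 V
9 µV = 0.000009 V

9 µV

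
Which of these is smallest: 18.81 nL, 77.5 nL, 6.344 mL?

18.81 nL

18.81 nL = 0.00000001881 L
77.5 nL = 0.0000000775 L
6.344 mL = 0.006344 L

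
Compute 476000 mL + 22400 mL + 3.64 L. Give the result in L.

In L:
  476000 mL = 476000 × 10⁻³ L = 476
  22400 mL = 22400 × 10⁻³ L = 22.4
  3.64 L → 3.64
Sum: 476 + 22.4 + 3.64 = 502.04

502.04 L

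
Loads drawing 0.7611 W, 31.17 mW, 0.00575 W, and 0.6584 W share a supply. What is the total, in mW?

1456.42 mW

In mW:
  0.7611 W = 0.7611 × 10³ mW = 761.1
  31.17 mW → 31.17
  0.00575 W = 0.00575 × 10³ mW = 5.75
  0.6584 W = 0.6584 × 10³ mW = 658.4
Sum: 761.1 + 31.17 + 5.75 + 658.4 = 1456.42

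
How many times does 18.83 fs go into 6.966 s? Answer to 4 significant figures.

369900000000000

(6.966) / (18.83 × 10⁻¹⁵) = 0.36994 × 10¹⁵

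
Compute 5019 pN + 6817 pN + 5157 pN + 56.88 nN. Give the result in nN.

In nN:
  5019 pN = 5019 × 10^-3 nN = 5.019
  6817 pN = 6817 × 10^-3 nN = 6.817
  5157 pN = 5157 × 10^-3 nN = 5.157
  56.88 nN → 56.88
Sum: 5.019 + 6.817 + 5.157 + 56.88 = 73.873

73.873 nN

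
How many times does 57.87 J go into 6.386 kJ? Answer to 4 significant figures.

110.4

(6.386e3) / (57.87) = 0.11035e3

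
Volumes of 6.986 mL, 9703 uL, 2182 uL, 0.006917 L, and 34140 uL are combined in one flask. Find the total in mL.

59.928 mL

In mL:
  6.986 mL → 6.986
  9703 uL = 9703 × 10^-3 mL = 9.703
  2182 uL = 2182 × 10^-3 mL = 2.182
  0.006917 L = 0.006917 × 10^3 mL = 6.917
  34140 uL = 34140 × 10^-3 mL = 34.14
Sum: 6.986 + 9.703 + 2.182 + 6.917 + 34.14 = 59.928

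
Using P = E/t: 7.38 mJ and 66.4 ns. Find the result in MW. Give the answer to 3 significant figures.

0.111 MW

(7.38 × 10⁻³) / (66.4 × 10⁻⁹) = 0.11114 × 10⁶ W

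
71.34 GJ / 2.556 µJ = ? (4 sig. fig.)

(71.34 × 10^9) / (2.556 × 10^-6) = 27.911 × 10^15

27910000000000000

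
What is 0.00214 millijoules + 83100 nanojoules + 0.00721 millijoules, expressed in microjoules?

In microjoules:
  0.00214 millijoules = 0.00214e3 microjoules = 2.14
  83100 nanojoules = 83100e-3 microjoules = 83.1
  0.00721 millijoules = 0.00721e3 microjoules = 7.21
Sum: 2.14 + 83.1 + 7.21 = 92.45

92.45 microjoules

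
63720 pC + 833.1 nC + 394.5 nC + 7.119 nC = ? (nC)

In nC:
  63720 pC = 63720 × 10⁻³ nC = 63.72
  833.1 nC → 833.1
  394.5 nC → 394.5
  7.119 nC → 7.119
Sum: 63.72 + 833.1 + 394.5 + 7.119 = 1298.439

1298.439 nC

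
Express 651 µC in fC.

micro = 10^-6, femto = 10^-15; factor is 10^9.
651 × 10^9 = 651000000000

651000000000 fC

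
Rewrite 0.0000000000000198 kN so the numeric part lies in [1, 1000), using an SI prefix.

= 19.8e-12 N; 1e-12 is pico.

19.8 pN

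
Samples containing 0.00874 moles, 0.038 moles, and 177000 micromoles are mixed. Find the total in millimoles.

In millimoles:
  0.00874 moles = 0.00874 × 10^3 millimoles = 8.74
  0.038 moles = 0.038 × 10^3 millimoles = 38
  177000 micromoles = 177000 × 10^-3 millimoles = 177
Sum: 8.74 + 38 + 177 = 223.74

223.74 millimoles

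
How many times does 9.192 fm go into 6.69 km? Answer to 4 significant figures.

727800000000000000

(6.69 × 10^3) / (9.192 × 10^-15) = 0.72781 × 10^18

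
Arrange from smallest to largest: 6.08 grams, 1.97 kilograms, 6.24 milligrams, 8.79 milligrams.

6.24 milligrams < 8.79 milligrams < 6.08 grams < 1.97 kilograms

6.08 grams = 6.08 grams
1.97 kilograms = 1970 grams
6.24 milligrams = 0.00624 grams
8.79 milligrams = 0.00879 grams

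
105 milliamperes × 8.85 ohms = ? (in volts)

105e-3 × 8.85 = 929.25e-3 V

0.92925 volts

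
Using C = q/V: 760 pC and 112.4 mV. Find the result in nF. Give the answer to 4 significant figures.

(760e-12) / (112.4e-3) = 6.76157e-9 F

6.762 nF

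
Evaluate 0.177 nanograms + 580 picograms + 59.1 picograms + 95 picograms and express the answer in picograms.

911.1 picograms

In picograms:
  0.177 nanograms = 0.177e3 picograms = 177
  580 picograms → 580
  59.1 picograms → 59.1
  95 picograms → 95
Sum: 177 + 580 + 59.1 + 95 = 911.1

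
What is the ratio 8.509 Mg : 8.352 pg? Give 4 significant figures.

1019000000000000000

(8.509 × 10⁶) / (8.352 × 10⁻¹²) = 1.0188 × 10¹⁸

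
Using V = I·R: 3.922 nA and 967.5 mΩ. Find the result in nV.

3.794535 nV

3.922e-9 × 967.5e-3 = 3794.535e-12 V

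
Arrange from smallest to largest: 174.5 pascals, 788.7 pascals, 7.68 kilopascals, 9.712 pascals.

174.5 pascals = 174.5 pascals
788.7 pascals = 788.7 pascals
7.68 kilopascals = 7680 pascals
9.712 pascals = 9.712 pascals

9.712 pascals < 174.5 pascals < 788.7 pascals < 7.68 kilopascals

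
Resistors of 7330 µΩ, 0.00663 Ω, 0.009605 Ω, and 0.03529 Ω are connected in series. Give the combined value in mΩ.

In mΩ:
  7330 µΩ = 7330 × 10⁻³ mΩ = 7.33
  0.00663 Ω = 0.00663 × 10³ mΩ = 6.63
  0.009605 Ω = 0.009605 × 10³ mΩ = 9.605
  0.03529 Ω = 0.03529 × 10³ mΩ = 35.29
Sum: 7.33 + 6.63 + 9.605 + 35.29 = 58.855

58.855 mΩ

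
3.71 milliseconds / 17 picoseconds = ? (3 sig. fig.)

(3.71 × 10^-3) / (17 × 10^-12) = 0.2182 × 10^9

218000000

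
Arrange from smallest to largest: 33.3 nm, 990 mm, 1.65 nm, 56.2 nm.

1.65 nm < 33.3 nm < 56.2 nm < 990 mm

33.3 nm = 0.0000000333 m
990 mm = 0.99 m
1.65 nm = 0.00000000165 m
56.2 nm = 0.0000000562 m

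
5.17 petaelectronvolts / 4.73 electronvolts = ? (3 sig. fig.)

(5.17 × 10^15) / (4.73) = 1.093 × 10^15

1090000000000000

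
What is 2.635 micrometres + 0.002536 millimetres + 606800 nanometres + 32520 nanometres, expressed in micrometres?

644.491 micrometres

In micrometres:
  2.635 micrometres → 2.635
  0.002536 millimetres = 0.002536e3 micrometres = 2.536
  606800 nanometres = 606800e-3 micrometres = 606.8
  32520 nanometres = 32520e-3 micrometres = 32.52
Sum: 2.635 + 2.536 + 606.8 + 32.52 = 644.491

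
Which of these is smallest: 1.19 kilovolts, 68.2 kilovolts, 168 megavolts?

1.19 kilovolts

1.19 kilovolts = 1190 volts
68.2 kilovolts = 68200 volts
168 megavolts = 168000000 volts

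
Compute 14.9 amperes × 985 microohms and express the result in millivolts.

14.9 × 985e-6 = 14676.5e-6 V

14.6765 millivolts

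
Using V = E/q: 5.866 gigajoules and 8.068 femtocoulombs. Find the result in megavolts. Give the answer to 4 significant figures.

(5.866 × 10^9) / (8.068 × 10^-15) = 0.72707 × 10^24 V

727100000000000000 megavolts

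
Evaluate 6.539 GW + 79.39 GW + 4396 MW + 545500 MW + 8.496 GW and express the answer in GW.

In GW:
  6.539 GW → 6.539
  79.39 GW → 79.39
  4396 MW = 4396 × 10^-3 GW = 4.396
  545500 MW = 545500 × 10^-3 GW = 545.5
  8.496 GW → 8.496
Sum: 6.539 + 79.39 + 4.396 + 545.5 + 8.496 = 644.321

644.321 GW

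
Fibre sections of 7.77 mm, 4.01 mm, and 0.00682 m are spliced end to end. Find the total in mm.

18.6 mm

In mm:
  7.77 mm → 7.77
  4.01 mm → 4.01
  0.00682 m = 0.00682e3 mm = 6.82
Sum: 7.77 + 4.01 + 6.82 = 18.6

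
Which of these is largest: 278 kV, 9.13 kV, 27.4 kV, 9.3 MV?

278 kV = 278000 V
9.13 kV = 9130 V
27.4 kV = 27400 V
9.3 MV = 9300000 V

9.3 MV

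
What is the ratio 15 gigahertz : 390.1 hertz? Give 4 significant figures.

38450000

(15 × 10⁹) / (390.1) = 0.038452 × 10⁹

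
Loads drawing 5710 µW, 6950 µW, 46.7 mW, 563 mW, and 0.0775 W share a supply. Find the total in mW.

699.86 mW

In mW:
  5710 µW = 5710 × 10^-3 mW = 5.71
  6950 µW = 6950 × 10^-3 mW = 6.95
  46.7 mW → 46.7
  563 mW → 563
  0.0775 W = 0.0775 × 10^3 mW = 77.5
Sum: 5.71 + 6.95 + 46.7 + 563 + 77.5 = 699.86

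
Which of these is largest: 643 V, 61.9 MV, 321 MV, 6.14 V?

321 MV

643 V = 643 V
61.9 MV = 61900000 V
321 MV = 321000000 V
6.14 V = 6.14 V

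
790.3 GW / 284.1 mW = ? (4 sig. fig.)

(790.3 × 10⁹) / (284.1 × 10⁻³) = 2.7818 × 10¹²

2782000000000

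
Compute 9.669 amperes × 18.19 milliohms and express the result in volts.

9.669 × 18.19 × 10^-3 = 175.87911 × 10^-3 V

0.17587911 volts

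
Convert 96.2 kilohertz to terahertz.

0.0000000962 terahertz

kilo = 10^3, tera = 10^12; factor is 10^-9.
96.2 × 10^-9 = 0.0000000962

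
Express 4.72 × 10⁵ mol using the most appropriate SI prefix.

472 kmol

= 472 × 10³ mol; 10³ is kilo.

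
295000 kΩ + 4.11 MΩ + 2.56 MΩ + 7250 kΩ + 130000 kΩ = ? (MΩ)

In MΩ:
  295000 kΩ = 295000 × 10^-3 MΩ = 295
  4.11 MΩ → 4.11
  2.56 MΩ → 2.56
  7250 kΩ = 7250 × 10^-3 MΩ = 7.25
  130000 kΩ = 130000 × 10^-3 MΩ = 130
Sum: 295 + 4.11 + 2.56 + 7.25 + 130 = 438.92

438.92 MΩ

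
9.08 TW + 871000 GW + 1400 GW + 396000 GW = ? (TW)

In TW:
  9.08 TW → 9.08
  871000 GW = 871000 × 10^-3 TW = 871
  1400 GW = 1400 × 10^-3 TW = 1.4
  396000 GW = 396000 × 10^-3 TW = 396
Sum: 9.08 + 871 + 1.4 + 396 = 1277.48

1277.48 TW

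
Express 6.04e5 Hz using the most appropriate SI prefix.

= 604e3 Hz; 1e3 is kilo.

604 kHz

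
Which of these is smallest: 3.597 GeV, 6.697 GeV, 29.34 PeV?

3.597 GeV = 3597000000 eV
6.697 GeV = 6697000000 eV
29.34 PeV = 29340000000000000 eV

3.597 GeV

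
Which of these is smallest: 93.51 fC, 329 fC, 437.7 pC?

93.51 fC

93.51 fC = 0.00000000000009351 C
329 fC = 0.000000000000329 C
437.7 pC = 0.0000000004377 C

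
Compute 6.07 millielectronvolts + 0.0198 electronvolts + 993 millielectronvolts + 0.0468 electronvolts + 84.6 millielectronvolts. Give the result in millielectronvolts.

1150.27 millielectronvolts

In millielectronvolts:
  6.07 millielectronvolts → 6.07
  0.0198 electronvolts = 0.0198e3 millielectronvolts = 19.8
  993 millielectronvolts → 993
  0.0468 electronvolts = 0.0468e3 millielectronvolts = 46.8
  84.6 millielectronvolts → 84.6
Sum: 6.07 + 19.8 + 993 + 46.8 + 84.6 = 1150.27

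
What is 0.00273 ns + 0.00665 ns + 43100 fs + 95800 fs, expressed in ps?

In ps:
  0.00273 ns = 0.00273 × 10^3 ps = 2.73
  0.00665 ns = 0.00665 × 10^3 ps = 6.65
  43100 fs = 43100 × 10^-3 ps = 43.1
  95800 fs = 95800 × 10^-3 ps = 95.8
Sum: 2.73 + 6.65 + 43.1 + 95.8 = 148.28

148.28 ps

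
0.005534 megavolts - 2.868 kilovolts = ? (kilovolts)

2.666 kilovolts

In kilovolts:
  0.005534 megavolts = 0.005534e3 kilovolts = 5.534
  2.868 kilovolts → 2.868
Difference: 5.534 - 2.868 = 2.666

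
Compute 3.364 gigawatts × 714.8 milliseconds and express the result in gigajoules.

3.364 × 10^9 × 714.8 × 10^-3 = 2404.5872 × 10^6 J

2.4045872 gigajoules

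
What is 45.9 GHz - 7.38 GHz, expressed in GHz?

In GHz:
  45.9 GHz → 45.9
  7.38 GHz → 7.38
Difference: 45.9 - 7.38 = 38.52

38.52 GHz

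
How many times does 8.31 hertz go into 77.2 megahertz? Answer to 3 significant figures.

9290000

(77.2 × 10⁶) / (8.31) = 9.29 × 10⁶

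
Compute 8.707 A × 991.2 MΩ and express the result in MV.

8.707 × 991.2e6 = 8630.3784e6 V

8630.3784 MV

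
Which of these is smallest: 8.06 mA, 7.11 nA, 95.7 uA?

8.06 mA = 0.00806 A
7.11 nA = 0.00000000711 A
95.7 uA = 0.0000957 A

7.11 nA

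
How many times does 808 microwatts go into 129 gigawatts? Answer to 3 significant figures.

160000000000000

(129 × 10⁹) / (808 × 10⁻⁶) = 0.1597 × 10¹⁵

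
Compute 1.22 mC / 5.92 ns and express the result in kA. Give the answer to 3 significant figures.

(1.22e-3) / (5.92e-9) = 0.20608e6 A

206 kA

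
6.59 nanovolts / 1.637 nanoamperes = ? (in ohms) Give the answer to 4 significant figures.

(6.59 × 10^-9) / (1.637 × 10^-9) = 4.02566 Ω

4.026 ohms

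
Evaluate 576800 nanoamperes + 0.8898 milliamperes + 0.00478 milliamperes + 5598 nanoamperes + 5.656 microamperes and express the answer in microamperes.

In microamperes:
  576800 nanoamperes = 576800e-3 microamperes = 576.8
  0.8898 milliamperes = 0.8898e3 microamperes = 889.8
  0.00478 milliamperes = 0.00478e3 microamperes = 4.78
  5598 nanoamperes = 5598e-3 microamperes = 5.598
  5.656 microamperes → 5.656
Sum: 576.8 + 889.8 + 4.78 + 5.598 + 5.656 = 1482.634

1482.634 microamperes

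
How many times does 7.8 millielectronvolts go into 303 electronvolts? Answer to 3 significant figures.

(303) / (7.8 × 10^-3) = 38.85 × 10^3

38800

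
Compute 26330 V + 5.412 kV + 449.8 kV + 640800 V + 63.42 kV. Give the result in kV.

In kV:
  26330 V = 26330 × 10^-3 kV = 26.33
  5.412 kV → 5.412
  449.8 kV → 449.8
  640800 V = 640800 × 10^-3 kV = 640.8
  63.42 kV → 63.42
Sum: 26.33 + 5.412 + 449.8 + 640.8 + 63.42 = 1185.762

1185.762 kV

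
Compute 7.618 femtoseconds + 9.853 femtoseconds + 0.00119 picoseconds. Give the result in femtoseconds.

18.661 femtoseconds

In femtoseconds:
  7.618 femtoseconds → 7.618
  9.853 femtoseconds → 9.853
  0.00119 picoseconds = 0.00119 × 10³ femtoseconds = 1.19
Sum: 7.618 + 9.853 + 1.19 = 18.661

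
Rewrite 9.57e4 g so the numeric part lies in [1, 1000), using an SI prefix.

95.7 kg

= 95.7e3 g; 1e3 is kilo.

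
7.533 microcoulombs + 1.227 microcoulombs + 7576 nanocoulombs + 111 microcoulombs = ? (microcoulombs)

127.336 microcoulombs

In microcoulombs:
  7.533 microcoulombs → 7.533
  1.227 microcoulombs → 1.227
  7576 nanocoulombs = 7576e-3 microcoulombs = 7.576
  111 microcoulombs → 111
Sum: 7.533 + 1.227 + 7.576 + 111 = 127.336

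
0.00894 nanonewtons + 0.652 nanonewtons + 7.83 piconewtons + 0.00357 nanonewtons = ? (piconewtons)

In piconewtons:
  0.00894 nanonewtons = 0.00894 × 10^3 piconewtons = 8.94
  0.652 nanonewtons = 0.652 × 10^3 piconewtons = 652
  7.83 piconewtons → 7.83
  0.00357 nanonewtons = 0.00357 × 10^3 piconewtons = 3.57
Sum: 8.94 + 652 + 7.83 + 3.57 = 672.34

672.34 piconewtons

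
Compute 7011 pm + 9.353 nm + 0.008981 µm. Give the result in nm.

25.345 nm

In nm:
  7011 pm = 7011e-3 nm = 7.011
  9.353 nm → 9.353
  0.008981 µm = 0.008981e3 nm = 8.981
Sum: 7.011 + 9.353 + 8.981 = 25.345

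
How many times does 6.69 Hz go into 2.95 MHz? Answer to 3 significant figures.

(2.95 × 10⁶) / (6.69) = 0.441 × 10⁶

441000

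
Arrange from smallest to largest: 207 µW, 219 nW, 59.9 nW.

207 µW = 0.000207 W
219 nW = 0.000000219 W
59.9 nW = 0.0000000599 W

59.9 nW < 219 nW < 207 µW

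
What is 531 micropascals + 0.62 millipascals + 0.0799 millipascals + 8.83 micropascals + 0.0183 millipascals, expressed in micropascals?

1258.03 micropascals

In micropascals:
  531 micropascals → 531
  0.62 millipascals = 0.62e3 micropascals = 620
  0.0799 millipascals = 0.0799e3 micropascals = 79.9
  8.83 micropascals → 8.83
  0.0183 millipascals = 0.0183e3 micropascals = 18.3
Sum: 531 + 620 + 79.9 + 8.83 + 18.3 = 1258.03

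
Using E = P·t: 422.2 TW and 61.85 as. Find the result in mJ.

26.11307 mJ

422.2 × 10^12 × 61.85 × 10^-18 = 26113.07 × 10^-6 J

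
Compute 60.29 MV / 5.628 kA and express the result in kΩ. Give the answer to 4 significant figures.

(60.29 × 10⁶) / (5.628 × 10³) = 10.7125 × 10³ Ω

10.71 kΩ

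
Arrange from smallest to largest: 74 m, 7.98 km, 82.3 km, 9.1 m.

9.1 m < 74 m < 7.98 km < 82.3 km

74 m = 74 m
7.98 km = 7980 m
82.3 km = 82300 m
9.1 m = 9.1 m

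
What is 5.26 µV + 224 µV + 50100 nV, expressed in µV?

279.36 µV

In µV:
  5.26 µV → 5.26
  224 µV → 224
  50100 nV = 50100e-3 µV = 50.1
Sum: 5.26 + 224 + 50.1 = 279.36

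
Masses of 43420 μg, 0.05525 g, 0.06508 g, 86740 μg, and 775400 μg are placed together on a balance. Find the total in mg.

1025.89 mg

In mg:
  43420 μg = 43420 × 10⁻³ mg = 43.42
  0.05525 g = 0.05525 × 10³ mg = 55.25
  0.06508 g = 0.06508 × 10³ mg = 65.08
  86740 μg = 86740 × 10⁻³ mg = 86.74
  775400 μg = 775400 × 10⁻³ mg = 775.4
Sum: 43.42 + 55.25 + 65.08 + 86.74 + 775.4 = 1025.89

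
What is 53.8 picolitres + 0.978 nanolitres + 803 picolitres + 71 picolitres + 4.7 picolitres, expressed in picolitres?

1910.5 picolitres

In picolitres:
  53.8 picolitres → 53.8
  0.978 nanolitres = 0.978 × 10^3 picolitres = 978
  803 picolitres → 803
  71 picolitres → 71
  4.7 picolitres → 4.7
Sum: 53.8 + 978 + 803 + 71 + 4.7 = 1910.5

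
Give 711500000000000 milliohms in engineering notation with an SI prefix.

711.5 gigaohms

= 711.5 × 10⁹ ohms; 10⁹ is giga.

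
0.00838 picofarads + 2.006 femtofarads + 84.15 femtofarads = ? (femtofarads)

94.536 femtofarads

In femtofarads:
  0.00838 picofarads = 0.00838e3 femtofarads = 8.38
  2.006 femtofarads → 2.006
  84.15 femtofarads → 84.15
Sum: 8.38 + 2.006 + 84.15 = 94.536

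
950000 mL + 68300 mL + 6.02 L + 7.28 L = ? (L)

In L:
  950000 mL = 950000 × 10^-3 L = 950
  68300 mL = 68300 × 10^-3 L = 68.3
  6.02 L → 6.02
  7.28 L → 7.28
Sum: 950 + 68.3 + 6.02 + 7.28 = 1031.6

1031.6 L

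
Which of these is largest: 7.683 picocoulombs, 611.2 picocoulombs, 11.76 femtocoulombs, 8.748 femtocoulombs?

611.2 picocoulombs

7.683 picocoulombs = 0.000000000007683 coulombs
611.2 picocoulombs = 0.0000000006112 coulombs
11.76 femtocoulombs = 0.00000000000001176 coulombs
8.748 femtocoulombs = 0.000000000000008748 coulombs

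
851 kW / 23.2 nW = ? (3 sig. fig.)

36700000000000

(851 × 10³) / (23.2 × 10⁻⁹) = 36.68 × 10¹²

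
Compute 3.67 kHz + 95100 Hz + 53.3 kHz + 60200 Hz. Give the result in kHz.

In kHz:
  3.67 kHz → 3.67
  95100 Hz = 95100 × 10⁻³ kHz = 95.1
  53.3 kHz → 53.3
  60200 Hz = 60200 × 10⁻³ kHz = 60.2
Sum: 3.67 + 95.1 + 53.3 + 60.2 = 212.27

212.27 kHz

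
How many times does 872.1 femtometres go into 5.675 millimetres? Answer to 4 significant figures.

6507000000

(5.675 × 10⁻³) / (872.1 × 10⁻¹⁵) = 0.0065073 × 10¹²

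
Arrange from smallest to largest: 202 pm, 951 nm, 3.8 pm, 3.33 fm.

202 pm = 0.000000000202 m
951 nm = 0.000000951 m
3.8 pm = 0.0000000000038 m
3.33 fm = 0.00000000000000333 m

3.33 fm < 3.8 pm < 202 pm < 951 nm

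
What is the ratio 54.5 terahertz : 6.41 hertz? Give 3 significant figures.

8500000000000

(54.5 × 10¹²) / (6.41) = 8.502 × 10¹²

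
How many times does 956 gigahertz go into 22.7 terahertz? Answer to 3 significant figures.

23.7

(22.7 × 10¹²) / (956 × 10⁹) = 0.02374 × 10³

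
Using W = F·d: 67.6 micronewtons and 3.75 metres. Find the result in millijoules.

0.2535 millijoules

67.6 × 10⁻⁶ × 3.75 = 253.5 × 10⁻⁶ J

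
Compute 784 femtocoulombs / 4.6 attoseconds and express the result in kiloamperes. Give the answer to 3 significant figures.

(784 × 10⁻¹⁵) / (4.6 × 10⁻¹⁸) = 170.43 × 10³ A

170 kiloamperes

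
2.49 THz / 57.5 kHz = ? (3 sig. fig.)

(2.49 × 10^12) / (57.5 × 10^3) = 0.0433 × 10^9

43300000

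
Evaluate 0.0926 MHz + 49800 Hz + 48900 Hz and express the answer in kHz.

191.3 kHz

In kHz:
  0.0926 MHz = 0.0926 × 10³ kHz = 92.6
  49800 Hz = 49800 × 10⁻³ kHz = 49.8
  48900 Hz = 48900 × 10⁻³ kHz = 48.9
Sum: 92.6 + 49.8 + 48.9 = 191.3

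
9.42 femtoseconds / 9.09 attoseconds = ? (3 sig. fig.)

1040

(9.42e-15) / (9.09e-18) = 1.036e3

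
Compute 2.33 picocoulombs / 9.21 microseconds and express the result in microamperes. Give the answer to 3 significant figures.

(2.33 × 10⁻¹²) / (9.21 × 10⁻⁶) = 0.25299 × 10⁻⁶ A

0.253 microamperes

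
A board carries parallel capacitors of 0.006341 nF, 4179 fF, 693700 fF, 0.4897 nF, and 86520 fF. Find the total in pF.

In pF:
  0.006341 nF = 0.006341 × 10^3 pF = 6.341
  4179 fF = 4179 × 10^-3 pF = 4.179
  693700 fF = 693700 × 10^-3 pF = 693.7
  0.4897 nF = 0.4897 × 10^3 pF = 489.7
  86520 fF = 86520 × 10^-3 pF = 86.52
Sum: 6.341 + 4.179 + 693.7 + 489.7 + 86.52 = 1280.44

1280.44 pF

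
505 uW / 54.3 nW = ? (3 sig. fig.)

9300

(505e-6) / (54.3e-9) = 9.3e3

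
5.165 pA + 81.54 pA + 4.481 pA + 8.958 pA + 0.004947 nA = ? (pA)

In pA:
  5.165 pA → 5.165
  81.54 pA → 81.54
  4.481 pA → 4.481
  8.958 pA → 8.958
  0.004947 nA = 0.004947 × 10³ pA = 4.947
Sum: 5.165 + 81.54 + 4.481 + 8.958 + 4.947 = 105.091

105.091 pA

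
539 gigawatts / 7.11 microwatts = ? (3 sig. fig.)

(539e9) / (7.11e-6) = 75.81e15

75800000000000000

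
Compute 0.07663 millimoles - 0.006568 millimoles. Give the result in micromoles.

In micromoles:
  0.07663 millimoles = 0.07663 × 10³ micromoles = 76.63
  0.006568 millimoles = 0.006568 × 10³ micromoles = 6.568
Difference: 76.63 - 6.568 = 70.062

70.062 micromoles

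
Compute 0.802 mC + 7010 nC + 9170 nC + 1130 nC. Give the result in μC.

In μC:
  0.802 mC = 0.802e3 μC = 802
  7010 nC = 7010e-3 μC = 7.01
  9170 nC = 9170e-3 μC = 9.17
  1130 nC = 1130e-3 μC = 1.13
Sum: 802 + 7.01 + 9.17 + 1.13 = 819.31

819.31 μC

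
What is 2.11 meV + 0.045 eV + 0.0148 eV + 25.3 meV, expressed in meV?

87.21 meV

In meV:
  2.11 meV → 2.11
  0.045 eV = 0.045 × 10³ meV = 45
  0.0148 eV = 0.0148 × 10³ meV = 14.8
  25.3 meV → 25.3
Sum: 2.11 + 45 + 14.8 + 25.3 = 87.21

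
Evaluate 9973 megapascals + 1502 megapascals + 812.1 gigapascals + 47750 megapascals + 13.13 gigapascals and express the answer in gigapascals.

In gigapascals:
  9973 megapascals = 9973 × 10⁻³ gigapascals = 9.973
  1502 megapascals = 1502 × 10⁻³ gigapascals = 1.502
  812.1 gigapascals → 812.1
  47750 megapascals = 47750 × 10⁻³ gigapascals = 47.75
  13.13 gigapascals → 13.13
Sum: 9.973 + 1.502 + 812.1 + 47.75 + 13.13 = 884.455

884.455 gigapascals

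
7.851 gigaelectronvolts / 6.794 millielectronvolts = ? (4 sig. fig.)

1156000000000

(7.851e9) / (6.794e-3) = 1.1556e12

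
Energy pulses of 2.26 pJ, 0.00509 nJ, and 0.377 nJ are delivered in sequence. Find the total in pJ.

In pJ:
  2.26 pJ → 2.26
  0.00509 nJ = 0.00509 × 10³ pJ = 5.09
  0.377 nJ = 0.377 × 10³ pJ = 377
Sum: 2.26 + 5.09 + 377 = 384.35

384.35 pJ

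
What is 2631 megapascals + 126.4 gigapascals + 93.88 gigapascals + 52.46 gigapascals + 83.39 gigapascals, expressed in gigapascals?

In gigapascals:
  2631 megapascals = 2631 × 10⁻³ gigapascals = 2.631
  126.4 gigapascals → 126.4
  93.88 gigapascals → 93.88
  52.46 gigapascals → 52.46
  83.39 gigapascals → 83.39
Sum: 2.631 + 126.4 + 93.88 + 52.46 + 83.39 = 358.761

358.761 gigapascals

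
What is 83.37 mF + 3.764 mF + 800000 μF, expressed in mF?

887.134 mF

In mF:
  83.37 mF → 83.37
  3.764 mF → 3.764
  800000 μF = 800000 × 10⁻³ mF = 800
Sum: 83.37 + 3.764 + 800 = 887.134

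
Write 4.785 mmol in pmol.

4785000000 pmol

milli = 1e-3, pico = 1e-12; factor is 1e9.
4.785 × 1e9 = 4785000000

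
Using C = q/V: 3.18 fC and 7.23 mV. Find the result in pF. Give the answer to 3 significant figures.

(3.18e-15) / (7.23e-3) = 0.43983e-12 F

0.440 pF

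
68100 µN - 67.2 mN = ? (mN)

In mN:
  68100 µN = 68100 × 10^-3 mN = 68.1
  67.2 mN → 67.2
Difference: 68.1 - 67.2 = 0.9

0.9 mN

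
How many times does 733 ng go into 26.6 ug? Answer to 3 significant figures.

36.3

(26.6e-6) / (733e-9) = 0.03629e3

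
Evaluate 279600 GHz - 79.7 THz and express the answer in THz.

199.9 THz

In THz:
  279600 GHz = 279600e-3 THz = 279.6
  79.7 THz → 79.7
Difference: 279.6 - 79.7 = 199.9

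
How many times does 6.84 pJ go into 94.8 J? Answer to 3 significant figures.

13900000000000

(94.8) / (6.84 × 10⁻¹²) = 13.86 × 10¹²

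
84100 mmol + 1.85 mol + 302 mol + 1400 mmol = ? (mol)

In mol:
  84100 mmol = 84100 × 10^-3 mol = 84.1
  1.85 mol → 1.85
  302 mol → 302
  1400 mmol = 1400 × 10^-3 mol = 1.4
Sum: 84.1 + 1.85 + 302 + 1.4 = 389.35

389.35 mol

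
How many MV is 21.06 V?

(no prefix) = 1e0, mega = 1e6; factor is 1e-6.
21.06 × 1e-6 = 0.00002106

0.00002106 MV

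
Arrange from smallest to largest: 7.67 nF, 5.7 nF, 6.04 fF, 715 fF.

6.04 fF < 715 fF < 5.7 nF < 7.67 nF

7.67 nF = 0.00000000767 F
5.7 nF = 0.0000000057 F
6.04 fF = 0.00000000000000604 F
715 fF = 0.000000000000715 F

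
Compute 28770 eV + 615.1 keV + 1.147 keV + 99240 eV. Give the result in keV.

744.257 keV

In keV:
  28770 eV = 28770 × 10⁻³ keV = 28.77
  615.1 keV → 615.1
  1.147 keV → 1.147
  99240 eV = 99240 × 10⁻³ keV = 99.24
Sum: 28.77 + 615.1 + 1.147 + 99.24 = 744.257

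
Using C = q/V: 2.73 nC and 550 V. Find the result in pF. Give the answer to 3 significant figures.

4.96 pF

(2.73e-9) / (550) = 0.0049636e-9 F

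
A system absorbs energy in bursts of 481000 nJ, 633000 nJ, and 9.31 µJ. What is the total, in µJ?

1123.31 µJ

In µJ:
  481000 nJ = 481000e-3 µJ = 481
  633000 nJ = 633000e-3 µJ = 633
  9.31 µJ → 9.31
Sum: 481 + 633 + 9.31 = 1123.31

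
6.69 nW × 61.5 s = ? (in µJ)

0.411435 µJ

6.69e-9 × 61.5 = 411.435e-9 J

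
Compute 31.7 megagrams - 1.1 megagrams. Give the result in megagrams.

In megagrams:
  31.7 megagrams → 31.7
  1.1 megagrams → 1.1
Difference: 31.7 - 1.1 = 30.6

30.6 megagrams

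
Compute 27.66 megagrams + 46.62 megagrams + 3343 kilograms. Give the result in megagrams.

In megagrams:
  27.66 megagrams → 27.66
  46.62 megagrams → 46.62
  3343 kilograms = 3343 × 10^-3 megagrams = 3.343
Sum: 27.66 + 46.62 + 3.343 = 77.623

77.623 megagrams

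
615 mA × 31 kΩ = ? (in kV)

19.065 kV

615 × 10^-3 × 31 × 10^3 = 19065 V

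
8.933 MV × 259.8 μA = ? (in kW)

8.933 × 10⁶ × 259.8 × 10⁻⁶ = 2320.7934 W

2.3207934 kW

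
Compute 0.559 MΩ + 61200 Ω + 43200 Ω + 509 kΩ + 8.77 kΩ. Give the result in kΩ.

1181.17 kΩ

In kΩ:
  0.559 MΩ = 0.559e3 kΩ = 559
  61200 Ω = 61200e-3 kΩ = 61.2
  43200 Ω = 43200e-3 kΩ = 43.2
  509 kΩ → 509
  8.77 kΩ → 8.77
Sum: 559 + 61.2 + 43.2 + 509 + 8.77 = 1181.17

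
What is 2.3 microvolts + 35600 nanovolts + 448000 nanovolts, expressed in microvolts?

485.9 microvolts

In microvolts:
  2.3 microvolts → 2.3
  35600 nanovolts = 35600 × 10⁻³ microvolts = 35.6
  448000 nanovolts = 448000 × 10⁻³ microvolts = 448
Sum: 2.3 + 35.6 + 448 = 485.9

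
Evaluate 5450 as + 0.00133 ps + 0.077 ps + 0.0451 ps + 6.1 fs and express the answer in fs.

134.98 fs

In fs:
  5450 as = 5450e-3 fs = 5.45
  0.00133 ps = 0.00133e3 fs = 1.33
  0.077 ps = 0.077e3 fs = 77
  0.0451 ps = 0.0451e3 fs = 45.1
  6.1 fs → 6.1
Sum: 5.45 + 1.33 + 77 + 45.1 + 6.1 = 134.98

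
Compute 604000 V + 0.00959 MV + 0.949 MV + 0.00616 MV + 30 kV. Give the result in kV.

In kV:
  604000 V = 604000 × 10⁻³ kV = 604
  0.00959 MV = 0.00959 × 10³ kV = 9.59
  0.949 MV = 0.949 × 10³ kV = 949
  0.00616 MV = 0.00616 × 10³ kV = 6.16
  30 kV → 30
Sum: 604 + 9.59 + 949 + 6.16 + 30 = 1598.75

1598.75 kV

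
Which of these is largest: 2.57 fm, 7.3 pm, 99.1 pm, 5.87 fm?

99.1 pm

2.57 fm = 0.00000000000000257 m
7.3 pm = 0.0000000000073 m
99.1 pm = 0.0000000000991 m
5.87 fm = 0.00000000000000587 m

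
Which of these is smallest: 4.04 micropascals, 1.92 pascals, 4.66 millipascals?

4.04 micropascals = 0.00000404 pascals
1.92 pascals = 1.92 pascals
4.66 millipascals = 0.00466 pascals

4.04 micropascals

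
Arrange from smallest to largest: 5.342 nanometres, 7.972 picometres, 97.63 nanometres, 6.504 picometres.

5.342 nanometres = 0.000000005342 metres
7.972 picometres = 0.000000000007972 metres
97.63 nanometres = 0.00000009763 metres
6.504 picometres = 0.000000000006504 metres

6.504 picometres < 7.972 picometres < 5.342 nanometres < 97.63 nanometres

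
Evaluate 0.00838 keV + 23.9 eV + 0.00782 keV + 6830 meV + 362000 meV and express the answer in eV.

408.93 eV

In eV:
  0.00838 keV = 0.00838 × 10^3 eV = 8.38
  23.9 eV → 23.9
  0.00782 keV = 0.00782 × 10^3 eV = 7.82
  6830 meV = 6830 × 10^-3 eV = 6.83
  362000 meV = 362000 × 10^-3 eV = 362
Sum: 8.38 + 23.9 + 7.82 + 6.83 + 362 = 408.93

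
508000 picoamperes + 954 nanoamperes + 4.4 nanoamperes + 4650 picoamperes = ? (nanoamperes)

1471.05 nanoamperes

In nanoamperes:
  508000 picoamperes = 508000e-3 nanoamperes = 508
  954 nanoamperes → 954
  4.4 nanoamperes → 4.4
  4650 picoamperes = 4650e-3 nanoamperes = 4.65
Sum: 508 + 954 + 4.4 + 4.65 = 1471.05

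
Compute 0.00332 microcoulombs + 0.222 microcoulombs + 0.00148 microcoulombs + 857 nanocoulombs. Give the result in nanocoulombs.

1083.8 nanocoulombs

In nanocoulombs:
  0.00332 microcoulombs = 0.00332 × 10^3 nanocoulombs = 3.32
  0.222 microcoulombs = 0.222 × 10^3 nanocoulombs = 222
  0.00148 microcoulombs = 0.00148 × 10^3 nanocoulombs = 1.48
  857 nanocoulombs → 857
Sum: 3.32 + 222 + 1.48 + 857 = 1083.8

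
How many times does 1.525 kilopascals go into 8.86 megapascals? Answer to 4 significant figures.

5810

(8.86 × 10^6) / (1.525 × 10^3) = 5.8098 × 10^3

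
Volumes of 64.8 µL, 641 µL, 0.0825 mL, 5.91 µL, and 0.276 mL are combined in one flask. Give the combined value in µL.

In µL:
  64.8 µL → 64.8
  641 µL → 641
  0.0825 mL = 0.0825 × 10³ µL = 82.5
  5.91 µL → 5.91
  0.276 mL = 0.276 × 10³ µL = 276
Sum: 64.8 + 641 + 82.5 + 5.91 + 276 = 1070.21

1070.21 µL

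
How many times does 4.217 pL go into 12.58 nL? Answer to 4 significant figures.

2983

(12.58e-9) / (4.217e-12) = 2.9832e3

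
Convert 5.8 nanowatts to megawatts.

0.0000000000000058 megawatts

nano = 10^-9, mega = 10^6; factor is 10^-15.
5.8 × 10^-15 = 0.0000000000000058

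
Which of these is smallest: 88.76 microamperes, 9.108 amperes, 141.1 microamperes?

88.76 microamperes = 0.00008876 amperes
9.108 amperes = 9.108 amperes
141.1 microamperes = 0.0001411 amperes

88.76 microamperes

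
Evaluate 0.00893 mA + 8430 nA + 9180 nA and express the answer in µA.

In µA:
  0.00893 mA = 0.00893 × 10^3 µA = 8.93
  8430 nA = 8430 × 10^-3 µA = 8.43
  9180 nA = 9180 × 10^-3 µA = 9.18
Sum: 8.93 + 8.43 + 9.18 = 26.54

26.54 µA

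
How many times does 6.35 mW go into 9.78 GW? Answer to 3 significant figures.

1540000000000

(9.78 × 10⁹) / (6.35 × 10⁻³) = 1.54 × 10¹²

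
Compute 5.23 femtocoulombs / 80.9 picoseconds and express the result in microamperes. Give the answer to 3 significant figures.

(5.23e-15) / (80.9e-12) = 0.064648e-3 A

64.6 microamperes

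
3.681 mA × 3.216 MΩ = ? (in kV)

11.838096 kV

3.681 × 10⁻³ × 3.216 × 10⁶ = 11.838096 × 10³ V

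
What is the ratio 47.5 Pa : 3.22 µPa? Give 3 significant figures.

14800000

(47.5) / (3.22 × 10^-6) = 14.75 × 10^6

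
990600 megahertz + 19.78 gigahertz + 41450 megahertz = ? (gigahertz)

1051.83 gigahertz

In gigahertz:
  990600 megahertz = 990600e-3 gigahertz = 990.6
  19.78 gigahertz → 19.78
  41450 megahertz = 41450e-3 gigahertz = 41.45
Sum: 990.6 + 19.78 + 41.45 = 1051.83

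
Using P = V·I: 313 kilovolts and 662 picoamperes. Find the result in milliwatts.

0.207206 milliwatts

313 × 10³ × 662 × 10⁻¹² = 207206 × 10⁻⁹ W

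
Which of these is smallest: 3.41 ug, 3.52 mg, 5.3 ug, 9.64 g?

3.41 ug

3.41 ug = 0.00000341 g
3.52 mg = 0.00352 g
5.3 ug = 0.0000053 g
9.64 g = 9.64 g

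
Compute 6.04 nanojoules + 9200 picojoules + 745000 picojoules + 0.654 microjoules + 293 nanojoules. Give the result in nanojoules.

In nanojoules:
  6.04 nanojoules → 6.04
  9200 picojoules = 9200 × 10⁻³ nanojoules = 9.2
  745000 picojoules = 745000 × 10⁻³ nanojoules = 745
  0.654 microjoules = 0.654 × 10³ nanojoules = 654
  293 nanojoules → 293
Sum: 6.04 + 9.2 + 745 + 654 + 293 = 1707.24

1707.24 nanojoules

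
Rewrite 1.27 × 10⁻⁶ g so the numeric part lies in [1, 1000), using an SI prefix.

1.27 μg

= 1.27 × 10⁻⁶ g; 10⁻⁶ is micro.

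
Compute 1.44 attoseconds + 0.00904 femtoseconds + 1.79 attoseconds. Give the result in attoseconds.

12.27 attoseconds

In attoseconds:
  1.44 attoseconds → 1.44
  0.00904 femtoseconds = 0.00904 × 10^3 attoseconds = 9.04
  1.79 attoseconds → 1.79
Sum: 1.44 + 9.04 + 1.79 = 12.27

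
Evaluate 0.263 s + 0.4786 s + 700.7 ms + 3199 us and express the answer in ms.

In ms:
  0.263 s = 0.263 × 10³ ms = 263
  0.4786 s = 0.4786 × 10³ ms = 478.6
  700.7 ms → 700.7
  3199 us = 3199 × 10⁻³ ms = 3.199
Sum: 263 + 478.6 + 700.7 + 3.199 = 1445.499

1445.499 ms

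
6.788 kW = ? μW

6788000000 μW

kilo = 10^3, micro = 10^-6; factor is 10^9.
6.788 × 10^9 = 6788000000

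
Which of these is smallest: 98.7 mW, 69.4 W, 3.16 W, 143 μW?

98.7 mW = 0.0987 W
69.4 W = 69.4 W
3.16 W = 3.16 W
143 μW = 0.000143 W

143 μW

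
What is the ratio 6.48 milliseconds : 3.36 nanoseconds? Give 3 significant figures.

(6.48 × 10⁻³) / (3.36 × 10⁻⁹) = 1.929 × 10⁶

1930000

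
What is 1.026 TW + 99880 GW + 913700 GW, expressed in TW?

In TW:
  1.026 TW → 1.026
  99880 GW = 99880e-3 TW = 99.88
  913700 GW = 913700e-3 TW = 913.7
Sum: 1.026 + 99.88 + 913.7 = 1014.606

1014.606 TW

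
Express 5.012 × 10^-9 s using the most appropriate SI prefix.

5.012 ns

= 5.012 × 10^-9 s; 10^-9 is nano.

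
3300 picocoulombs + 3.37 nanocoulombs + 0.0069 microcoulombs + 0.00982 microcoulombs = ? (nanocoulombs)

23.39 nanocoulombs

In nanocoulombs:
  3300 picocoulombs = 3300 × 10⁻³ nanocoulombs = 3.3
  3.37 nanocoulombs → 3.37
  0.0069 microcoulombs = 0.0069 × 10³ nanocoulombs = 6.9
  0.00982 microcoulombs = 0.00982 × 10³ nanocoulombs = 9.82
Sum: 3.3 + 3.37 + 6.9 + 9.82 = 23.39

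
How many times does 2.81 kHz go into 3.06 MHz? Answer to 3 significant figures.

(3.06e6) / (2.81e3) = 1.089e3

1090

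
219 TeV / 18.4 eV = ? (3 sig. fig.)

(219e12) / (18.4) = 11.9e12

11900000000000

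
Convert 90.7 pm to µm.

0.0000907 µm

pico = 1e-12, micro = 1e-6; factor is 1e-6.
90.7 × 1e-6 = 0.0000907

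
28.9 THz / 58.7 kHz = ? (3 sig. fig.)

492000000

(28.9e12) / (58.7e3) = 0.4923e9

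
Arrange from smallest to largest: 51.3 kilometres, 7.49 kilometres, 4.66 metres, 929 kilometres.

51.3 kilometres = 51300 metres
7.49 kilometres = 7490 metres
4.66 metres = 4.66 metres
929 kilometres = 929000 metres

4.66 metres < 7.49 kilometres < 51.3 kilometres < 929 kilometres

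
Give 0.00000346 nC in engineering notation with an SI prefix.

= 3.46e-15 C; 1e-15 is femto.

3.46 fC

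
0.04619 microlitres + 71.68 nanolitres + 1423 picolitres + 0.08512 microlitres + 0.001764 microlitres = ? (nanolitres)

In nanolitres:
  0.04619 microlitres = 0.04619e3 nanolitres = 46.19
  71.68 nanolitres → 71.68
  1423 picolitres = 1423e-3 nanolitres = 1.423
  0.08512 microlitres = 0.08512e3 nanolitres = 85.12
  0.001764 microlitres = 0.001764e3 nanolitres = 1.764
Sum: 46.19 + 71.68 + 1.423 + 85.12 + 1.764 = 206.177

206.177 nanolitres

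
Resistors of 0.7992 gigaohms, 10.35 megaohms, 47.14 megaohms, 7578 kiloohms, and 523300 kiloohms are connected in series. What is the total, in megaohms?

In megaohms:
  0.7992 gigaohms = 0.7992 × 10^3 megaohms = 799.2
  10.35 megaohms → 10.35
  47.14 megaohms → 47.14
  7578 kiloohms = 7578 × 10^-3 megaohms = 7.578
  523300 kiloohms = 523300 × 10^-3 megaohms = 523.3
Sum: 799.2 + 10.35 + 47.14 + 7.578 + 523.3 = 1387.568

1387.568 megaohms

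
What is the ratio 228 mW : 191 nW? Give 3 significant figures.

1190000

(228e-3) / (191e-9) = 1.194e6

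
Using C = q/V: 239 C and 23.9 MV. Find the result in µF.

(239) / (23.9e6) = 10e-6 F

10 µF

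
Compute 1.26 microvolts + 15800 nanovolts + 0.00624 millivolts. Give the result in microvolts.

In microvolts:
  1.26 microvolts → 1.26
  15800 nanovolts = 15800e-3 microvolts = 15.8
  0.00624 millivolts = 0.00624e3 microvolts = 6.24
Sum: 1.26 + 15.8 + 6.24 = 23.3

23.3 microvolts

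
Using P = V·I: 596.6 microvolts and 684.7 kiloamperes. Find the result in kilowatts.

0.40849202 kilowatts

596.6e-6 × 684.7e3 = 408492.02e-3 W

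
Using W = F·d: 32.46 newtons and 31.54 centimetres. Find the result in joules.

10.237884 joules

32.46 × 31.54 × 10⁻² = 1023.7884 × 10⁻² J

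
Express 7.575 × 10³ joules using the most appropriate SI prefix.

7.575 kilojoules

= 7.575 × 10³ joules; 10³ is kilo.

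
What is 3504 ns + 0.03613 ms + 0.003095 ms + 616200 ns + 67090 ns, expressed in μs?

726.019 μs

In μs:
  3504 ns = 3504 × 10^-3 μs = 3.504
  0.03613 ms = 0.03613 × 10^3 μs = 36.13
  0.003095 ms = 0.003095 × 10^3 μs = 3.095
  616200 ns = 616200 × 10^-3 μs = 616.2
  67090 ns = 67090 × 10^-3 μs = 67.09
Sum: 3.504 + 36.13 + 3.095 + 616.2 + 67.09 = 726.019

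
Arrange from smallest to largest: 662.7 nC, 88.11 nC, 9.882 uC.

88.11 nC < 662.7 nC < 9.882 uC

662.7 nC = 0.0000006627 C
88.11 nC = 0.00000008811 C
9.882 uC = 0.000009882 C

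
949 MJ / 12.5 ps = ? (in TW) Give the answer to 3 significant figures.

75900000 TW

(949e6) / (12.5e-12) = 75.92e18 W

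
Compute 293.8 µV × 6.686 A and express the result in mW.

1.9643468 mW

293.8 × 10⁻⁶ × 6.686 = 1964.3468 × 10⁻⁶ W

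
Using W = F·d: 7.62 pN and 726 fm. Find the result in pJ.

7.62 × 10⁻¹² × 726 × 10⁻¹⁵ = 5532.12 × 10⁻²⁷ J

0.00000000000553212 pJ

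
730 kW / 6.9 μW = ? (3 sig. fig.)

(730 × 10^3) / (6.9 × 10^-6) = 105.8 × 10^9

106000000000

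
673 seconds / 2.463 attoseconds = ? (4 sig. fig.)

(673) / (2.463 × 10⁻¹⁸) = 273.24 × 10¹⁸

273200000000000000000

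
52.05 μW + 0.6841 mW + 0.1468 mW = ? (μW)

In μW:
  52.05 μW → 52.05
  0.6841 mW = 0.6841 × 10³ μW = 684.1
  0.1468 mW = 0.1468 × 10³ μW = 146.8
Sum: 52.05 + 684.1 + 146.8 = 882.95

882.95 μW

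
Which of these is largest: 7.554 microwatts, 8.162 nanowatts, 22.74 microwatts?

7.554 microwatts = 0.000007554 watts
8.162 nanowatts = 0.000000008162 watts
22.74 microwatts = 0.00002274 watts

22.74 microwatts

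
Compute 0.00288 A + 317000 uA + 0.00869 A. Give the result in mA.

328.57 mA

In mA:
  0.00288 A = 0.00288e3 mA = 2.88
  317000 uA = 317000e-3 mA = 317
  0.00869 A = 0.00869e3 mA = 8.69
Sum: 2.88 + 317 + 8.69 = 328.57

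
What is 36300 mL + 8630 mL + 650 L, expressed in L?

694.93 L

In L:
  36300 mL = 36300 × 10^-3 L = 36.3
  8630 mL = 8630 × 10^-3 L = 8.63
  650 L → 650
Sum: 36.3 + 8.63 + 650 = 694.93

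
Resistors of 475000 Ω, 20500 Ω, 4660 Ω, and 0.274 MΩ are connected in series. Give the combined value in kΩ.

774.16 kΩ

In kΩ:
  475000 Ω = 475000e-3 kΩ = 475
  20500 Ω = 20500e-3 kΩ = 20.5
  4660 Ω = 4660e-3 kΩ = 4.66
  0.274 MΩ = 0.274e3 kΩ = 274
Sum: 475 + 20.5 + 4.66 + 274 = 774.16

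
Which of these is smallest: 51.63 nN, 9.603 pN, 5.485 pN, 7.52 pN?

51.63 nN = 0.00000005163 N
9.603 pN = 0.000000000009603 N
5.485 pN = 0.000000000005485 N
7.52 pN = 0.00000000000752 N

5.485 pN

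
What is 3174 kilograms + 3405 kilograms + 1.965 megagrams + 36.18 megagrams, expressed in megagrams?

In megagrams:
  3174 kilograms = 3174 × 10⁻³ megagrams = 3.174
  3405 kilograms = 3405 × 10⁻³ megagrams = 3.405
  1.965 megagrams → 1.965
  36.18 megagrams → 36.18
Sum: 3.174 + 3.405 + 1.965 + 36.18 = 44.724

44.724 megagrams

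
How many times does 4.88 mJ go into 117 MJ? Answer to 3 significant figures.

(117e6) / (4.88e-3) = 23.98e9

24000000000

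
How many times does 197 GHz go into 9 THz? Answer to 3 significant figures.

45.7

(9e12) / (197e9) = 0.04569e3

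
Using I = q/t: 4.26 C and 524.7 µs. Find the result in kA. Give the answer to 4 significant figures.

(4.26) / (524.7e-6) = 0.00811893e6 A

8.119 kA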